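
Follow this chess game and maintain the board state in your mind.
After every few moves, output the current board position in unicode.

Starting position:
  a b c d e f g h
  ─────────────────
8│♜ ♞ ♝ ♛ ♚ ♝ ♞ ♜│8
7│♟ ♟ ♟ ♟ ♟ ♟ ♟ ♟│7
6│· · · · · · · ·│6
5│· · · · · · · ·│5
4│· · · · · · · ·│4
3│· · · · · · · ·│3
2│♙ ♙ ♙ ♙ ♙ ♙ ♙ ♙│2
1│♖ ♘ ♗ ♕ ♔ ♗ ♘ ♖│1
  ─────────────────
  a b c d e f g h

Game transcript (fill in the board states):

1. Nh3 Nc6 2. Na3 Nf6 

  a b c d e f g h
  ─────────────────
8│♜ · ♝ ♛ ♚ ♝ · ♜│8
7│♟ ♟ ♟ ♟ ♟ ♟ ♟ ♟│7
6│· · ♞ · · ♞ · ·│6
5│· · · · · · · ·│5
4│· · · · · · · ·│4
3│♘ · · · · · · ♘│3
2│♙ ♙ ♙ ♙ ♙ ♙ ♙ ♙│2
1│♖ · ♗ ♕ ♔ ♗ · ♖│1
  ─────────────────
  a b c d e f g h

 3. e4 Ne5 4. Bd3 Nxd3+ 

  a b c d e f g h
  ─────────────────
8│♜ · ♝ ♛ ♚ ♝ · ♜│8
7│♟ ♟ ♟ ♟ ♟ ♟ ♟ ♟│7
6│· · · · · ♞ · ·│6
5│· · · · · · · ·│5
4│· · · · ♙ · · ·│4
3│♘ · · ♞ · · · ♘│3
2│♙ ♙ ♙ ♙ · ♙ ♙ ♙│2
1│♖ · ♗ ♕ ♔ · · ♖│1
  ─────────────────
  a b c d e f g h

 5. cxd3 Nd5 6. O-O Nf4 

  a b c d e f g h
  ─────────────────
8│♜ · ♝ ♛ ♚ ♝ · ♜│8
7│♟ ♟ ♟ ♟ ♟ ♟ ♟ ♟│7
6│· · · · · · · ·│6
5│· · · · · · · ·│5
4│· · · · ♙ ♞ · ·│4
3│♘ · · ♙ · · · ♘│3
2│♙ ♙ · ♙ · ♙ ♙ ♙│2
1│♖ · ♗ ♕ · ♖ ♔ ·│1
  ─────────────────
  a b c d e f g h

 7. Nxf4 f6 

  a b c d e f g h
  ─────────────────
8│♜ · ♝ ♛ ♚ ♝ · ♜│8
7│♟ ♟ ♟ ♟ ♟ · ♟ ♟│7
6│· · · · · ♟ · ·│6
5│· · · · · · · ·│5
4│· · · · ♙ ♘ · ·│4
3│♘ · · ♙ · · · ·│3
2│♙ ♙ · ♙ · ♙ ♙ ♙│2
1│♖ · ♗ ♕ · ♖ ♔ ·│1
  ─────────────────
  a b c d e f g h


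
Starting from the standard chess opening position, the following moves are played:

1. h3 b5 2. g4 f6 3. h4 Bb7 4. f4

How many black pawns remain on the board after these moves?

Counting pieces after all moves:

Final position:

  a b c d e f g h
  ─────────────────
8│♜ ♞ · ♛ ♚ ♝ ♞ ♜│8
7│♟ ♝ ♟ ♟ ♟ · ♟ ♟│7
6│· · · · · ♟ · ·│6
5│· ♟ · · · · · ·│5
4│· · · · · ♙ ♙ ♙│4
3│· · · · · · · ·│3
2│♙ ♙ ♙ ♙ ♙ · · ·│2
1│♖ ♘ ♗ ♕ ♔ ♗ ♘ ♖│1
  ─────────────────
  a b c d e f g h


8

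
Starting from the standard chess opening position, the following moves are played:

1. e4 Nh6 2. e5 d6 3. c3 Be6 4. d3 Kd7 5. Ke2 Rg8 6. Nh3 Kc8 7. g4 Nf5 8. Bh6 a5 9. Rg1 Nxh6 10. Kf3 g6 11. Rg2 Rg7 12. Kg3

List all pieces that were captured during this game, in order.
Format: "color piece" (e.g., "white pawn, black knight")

Tracking captures:
  Nxh6: captured white bishop

white bishop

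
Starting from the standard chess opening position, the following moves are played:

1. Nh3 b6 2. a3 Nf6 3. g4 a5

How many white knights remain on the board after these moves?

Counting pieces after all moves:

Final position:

  a b c d e f g h
  ─────────────────
8│♜ ♞ ♝ ♛ ♚ ♝ · ♜│8
7│· · ♟ ♟ ♟ ♟ ♟ ♟│7
6│· ♟ · · · ♞ · ·│6
5│♟ · · · · · · ·│5
4│· · · · · · ♙ ·│4
3│♙ · · · · · · ♘│3
2│· ♙ ♙ ♙ ♙ ♙ · ♙│2
1│♖ ♘ ♗ ♕ ♔ ♗ · ♖│1
  ─────────────────
  a b c d e f g h


2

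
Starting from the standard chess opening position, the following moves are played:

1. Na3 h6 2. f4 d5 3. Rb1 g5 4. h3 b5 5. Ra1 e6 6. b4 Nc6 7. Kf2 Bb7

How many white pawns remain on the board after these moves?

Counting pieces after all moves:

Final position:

  a b c d e f g h
  ─────────────────
8│♜ · · ♛ ♚ ♝ ♞ ♜│8
7│♟ ♝ ♟ · · ♟ · ·│7
6│· · ♞ · ♟ · · ♟│6
5│· ♟ · ♟ · · ♟ ·│5
4│· ♙ · · · ♙ · ·│4
3│♘ · · · · · · ♙│3
2│♙ · ♙ ♙ ♙ ♔ ♙ ·│2
1│♖ · ♗ ♕ · ♗ ♘ ♖│1
  ─────────────────
  a b c d e f g h


8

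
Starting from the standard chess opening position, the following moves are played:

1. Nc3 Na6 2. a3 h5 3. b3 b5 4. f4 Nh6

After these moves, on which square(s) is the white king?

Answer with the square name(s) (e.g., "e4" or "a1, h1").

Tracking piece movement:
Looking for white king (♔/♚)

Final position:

  a b c d e f g h
  ─────────────────
8│♜ · ♝ ♛ ♚ ♝ · ♜│8
7│♟ · ♟ ♟ ♟ ♟ ♟ ·│7
6│♞ · · · · · · ♞│6
5│· ♟ · · · · · ♟│5
4│· · · · · ♙ · ·│4
3│♙ ♙ ♘ · · · · ·│3
2│· · ♙ ♙ ♙ · ♙ ♙│2
1│♖ · ♗ ♕ ♔ ♗ ♘ ♖│1
  ─────────────────
  a b c d e f g h


e1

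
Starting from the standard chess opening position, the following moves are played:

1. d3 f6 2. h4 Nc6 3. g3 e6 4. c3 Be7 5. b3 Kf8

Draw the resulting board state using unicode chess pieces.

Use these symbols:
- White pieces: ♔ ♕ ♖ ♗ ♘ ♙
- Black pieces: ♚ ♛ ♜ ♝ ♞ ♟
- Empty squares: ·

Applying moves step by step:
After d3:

♜ ♞ ♝ ♛ ♚ ♝ ♞ ♜
♟ ♟ ♟ ♟ ♟ ♟ ♟ ♟
· · · · · · · ·
· · · · · · · ·
· · · · · · · ·
· · · ♙ · · · ·
♙ ♙ ♙ · ♙ ♙ ♙ ♙
♖ ♘ ♗ ♕ ♔ ♗ ♘ ♖


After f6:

♜ ♞ ♝ ♛ ♚ ♝ ♞ ♜
♟ ♟ ♟ ♟ ♟ · ♟ ♟
· · · · · ♟ · ·
· · · · · · · ·
· · · · · · · ·
· · · ♙ · · · ·
♙ ♙ ♙ · ♙ ♙ ♙ ♙
♖ ♘ ♗ ♕ ♔ ♗ ♘ ♖


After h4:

♜ ♞ ♝ ♛ ♚ ♝ ♞ ♜
♟ ♟ ♟ ♟ ♟ · ♟ ♟
· · · · · ♟ · ·
· · · · · · · ·
· · · · · · · ♙
· · · ♙ · · · ·
♙ ♙ ♙ · ♙ ♙ ♙ ·
♖ ♘ ♗ ♕ ♔ ♗ ♘ ♖


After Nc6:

♜ · ♝ ♛ ♚ ♝ ♞ ♜
♟ ♟ ♟ ♟ ♟ · ♟ ♟
· · ♞ · · ♟ · ·
· · · · · · · ·
· · · · · · · ♙
· · · ♙ · · · ·
♙ ♙ ♙ · ♙ ♙ ♙ ·
♖ ♘ ♗ ♕ ♔ ♗ ♘ ♖


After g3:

♜ · ♝ ♛ ♚ ♝ ♞ ♜
♟ ♟ ♟ ♟ ♟ · ♟ ♟
· · ♞ · · ♟ · ·
· · · · · · · ·
· · · · · · · ♙
· · · ♙ · · ♙ ·
♙ ♙ ♙ · ♙ ♙ · ·
♖ ♘ ♗ ♕ ♔ ♗ ♘ ♖


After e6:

♜ · ♝ ♛ ♚ ♝ ♞ ♜
♟ ♟ ♟ ♟ · · ♟ ♟
· · ♞ · ♟ ♟ · ·
· · · · · · · ·
· · · · · · · ♙
· · · ♙ · · ♙ ·
♙ ♙ ♙ · ♙ ♙ · ·
♖ ♘ ♗ ♕ ♔ ♗ ♘ ♖


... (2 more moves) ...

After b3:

♜ · ♝ ♛ ♚ · ♞ ♜
♟ ♟ ♟ ♟ ♝ · ♟ ♟
· · ♞ · ♟ ♟ · ·
· · · · · · · ·
· · · · · · · ♙
· ♙ ♙ ♙ · · ♙ ·
♙ · · · ♙ ♙ · ·
♖ ♘ ♗ ♕ ♔ ♗ ♘ ♖


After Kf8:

♜ · ♝ ♛ · ♚ ♞ ♜
♟ ♟ ♟ ♟ ♝ · ♟ ♟
· · ♞ · ♟ ♟ · ·
· · · · · · · ·
· · · · · · · ♙
· ♙ ♙ ♙ · · ♙ ·
♙ · · · ♙ ♙ · ·
♖ ♘ ♗ ♕ ♔ ♗ ♘ ♖



  a b c d e f g h
  ─────────────────
8│♜ · ♝ ♛ · ♚ ♞ ♜│8
7│♟ ♟ ♟ ♟ ♝ · ♟ ♟│7
6│· · ♞ · ♟ ♟ · ·│6
5│· · · · · · · ·│5
4│· · · · · · · ♙│4
3│· ♙ ♙ ♙ · · ♙ ·│3
2│♙ · · · ♙ ♙ · ·│2
1│♖ ♘ ♗ ♕ ♔ ♗ ♘ ♖│1
  ─────────────────
  a b c d e f g h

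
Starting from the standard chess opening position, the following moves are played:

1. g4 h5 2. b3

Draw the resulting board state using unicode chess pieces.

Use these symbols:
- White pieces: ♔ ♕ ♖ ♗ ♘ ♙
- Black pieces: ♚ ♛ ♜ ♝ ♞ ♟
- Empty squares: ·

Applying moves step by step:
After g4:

♜ ♞ ♝ ♛ ♚ ♝ ♞ ♜
♟ ♟ ♟ ♟ ♟ ♟ ♟ ♟
· · · · · · · ·
· · · · · · · ·
· · · · · · ♙ ·
· · · · · · · ·
♙ ♙ ♙ ♙ ♙ ♙ · ♙
♖ ♘ ♗ ♕ ♔ ♗ ♘ ♖


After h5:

♜ ♞ ♝ ♛ ♚ ♝ ♞ ♜
♟ ♟ ♟ ♟ ♟ ♟ ♟ ·
· · · · · · · ·
· · · · · · · ♟
· · · · · · ♙ ·
· · · · · · · ·
♙ ♙ ♙ ♙ ♙ ♙ · ♙
♖ ♘ ♗ ♕ ♔ ♗ ♘ ♖


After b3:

♜ ♞ ♝ ♛ ♚ ♝ ♞ ♜
♟ ♟ ♟ ♟ ♟ ♟ ♟ ·
· · · · · · · ·
· · · · · · · ♟
· · · · · · ♙ ·
· ♙ · · · · · ·
♙ · ♙ ♙ ♙ ♙ · ♙
♖ ♘ ♗ ♕ ♔ ♗ ♘ ♖



  a b c d e f g h
  ─────────────────
8│♜ ♞ ♝ ♛ ♚ ♝ ♞ ♜│8
7│♟ ♟ ♟ ♟ ♟ ♟ ♟ ·│7
6│· · · · · · · ·│6
5│· · · · · · · ♟│5
4│· · · · · · ♙ ·│4
3│· ♙ · · · · · ·│3
2│♙ · ♙ ♙ ♙ ♙ · ♙│2
1│♖ ♘ ♗ ♕ ♔ ♗ ♘ ♖│1
  ─────────────────
  a b c d e f g h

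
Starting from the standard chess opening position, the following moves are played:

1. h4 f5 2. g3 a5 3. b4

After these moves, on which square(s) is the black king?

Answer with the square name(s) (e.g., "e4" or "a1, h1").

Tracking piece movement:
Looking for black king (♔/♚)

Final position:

  a b c d e f g h
  ─────────────────
8│♜ ♞ ♝ ♛ ♚ ♝ ♞ ♜│8
7│· ♟ ♟ ♟ ♟ · ♟ ♟│7
6│· · · · · · · ·│6
5│♟ · · · · ♟ · ·│5
4│· ♙ · · · · · ♙│4
3│· · · · · · ♙ ·│3
2│♙ · ♙ ♙ ♙ ♙ · ·│2
1│♖ ♘ ♗ ♕ ♔ ♗ ♘ ♖│1
  ─────────────────
  a b c d e f g h


e8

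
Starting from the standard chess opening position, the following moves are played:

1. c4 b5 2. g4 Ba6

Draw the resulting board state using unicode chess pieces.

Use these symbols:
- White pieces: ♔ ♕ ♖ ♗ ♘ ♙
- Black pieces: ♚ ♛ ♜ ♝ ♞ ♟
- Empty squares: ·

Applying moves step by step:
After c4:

♜ ♞ ♝ ♛ ♚ ♝ ♞ ♜
♟ ♟ ♟ ♟ ♟ ♟ ♟ ♟
· · · · · · · ·
· · · · · · · ·
· · ♙ · · · · ·
· · · · · · · ·
♙ ♙ · ♙ ♙ ♙ ♙ ♙
♖ ♘ ♗ ♕ ♔ ♗ ♘ ♖


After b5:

♜ ♞ ♝ ♛ ♚ ♝ ♞ ♜
♟ · ♟ ♟ ♟ ♟ ♟ ♟
· · · · · · · ·
· ♟ · · · · · ·
· · ♙ · · · · ·
· · · · · · · ·
♙ ♙ · ♙ ♙ ♙ ♙ ♙
♖ ♘ ♗ ♕ ♔ ♗ ♘ ♖


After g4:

♜ ♞ ♝ ♛ ♚ ♝ ♞ ♜
♟ · ♟ ♟ ♟ ♟ ♟ ♟
· · · · · · · ·
· ♟ · · · · · ·
· · ♙ · · · ♙ ·
· · · · · · · ·
♙ ♙ · ♙ ♙ ♙ · ♙
♖ ♘ ♗ ♕ ♔ ♗ ♘ ♖


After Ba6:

♜ ♞ · ♛ ♚ ♝ ♞ ♜
♟ · ♟ ♟ ♟ ♟ ♟ ♟
♝ · · · · · · ·
· ♟ · · · · · ·
· · ♙ · · · ♙ ·
· · · · · · · ·
♙ ♙ · ♙ ♙ ♙ · ♙
♖ ♘ ♗ ♕ ♔ ♗ ♘ ♖



  a b c d e f g h
  ─────────────────
8│♜ ♞ · ♛ ♚ ♝ ♞ ♜│8
7│♟ · ♟ ♟ ♟ ♟ ♟ ♟│7
6│♝ · · · · · · ·│6
5│· ♟ · · · · · ·│5
4│· · ♙ · · · ♙ ·│4
3│· · · · · · · ·│3
2│♙ ♙ · ♙ ♙ ♙ · ♙│2
1│♖ ♘ ♗ ♕ ♔ ♗ ♘ ♖│1
  ─────────────────
  a b c d e f g h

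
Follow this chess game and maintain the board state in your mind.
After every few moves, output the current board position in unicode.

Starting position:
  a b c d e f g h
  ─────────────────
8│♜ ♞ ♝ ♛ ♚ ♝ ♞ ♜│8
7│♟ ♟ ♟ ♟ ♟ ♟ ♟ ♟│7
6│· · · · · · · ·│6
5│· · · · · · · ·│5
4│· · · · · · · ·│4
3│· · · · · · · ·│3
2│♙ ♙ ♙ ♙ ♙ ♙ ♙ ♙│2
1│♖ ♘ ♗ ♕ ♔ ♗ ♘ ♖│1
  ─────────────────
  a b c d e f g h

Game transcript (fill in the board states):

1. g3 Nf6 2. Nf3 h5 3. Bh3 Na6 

  a b c d e f g h
  ─────────────────
8│♜ · ♝ ♛ ♚ ♝ · ♜│8
7│♟ ♟ ♟ ♟ ♟ ♟ ♟ ·│7
6│♞ · · · · ♞ · ·│6
5│· · · · · · · ♟│5
4│· · · · · · · ·│4
3│· · · · · ♘ ♙ ♗│3
2│♙ ♙ ♙ ♙ ♙ ♙ · ♙│2
1│♖ ♘ ♗ ♕ ♔ · · ♖│1
  ─────────────────
  a b c d e f g h

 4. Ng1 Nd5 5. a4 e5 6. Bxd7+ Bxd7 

  a b c d e f g h
  ─────────────────
8│♜ · · ♛ ♚ ♝ · ♜│8
7│♟ ♟ ♟ ♝ · ♟ ♟ ·│7
6│♞ · · · · · · ·│6
5│· · · ♞ ♟ · · ♟│5
4│♙ · · · · · · ·│4
3│· · · · · · ♙ ·│3
2│· ♙ ♙ ♙ ♙ ♙ · ♙│2
1│♖ ♘ ♗ ♕ ♔ · ♘ ♖│1
  ─────────────────
  a b c d e f g h

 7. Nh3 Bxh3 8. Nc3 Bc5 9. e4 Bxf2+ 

  a b c d e f g h
  ─────────────────
8│♜ · · ♛ ♚ · · ♜│8
7│♟ ♟ ♟ · · ♟ ♟ ·│7
6│♞ · · · · · · ·│6
5│· · · ♞ ♟ · · ♟│5
4│♙ · · · ♙ · · ·│4
3│· · ♘ · · · ♙ ♝│3
2│· ♙ ♙ ♙ · ♝ · ♙│2
1│♖ · ♗ ♕ ♔ · · ♖│1
  ─────────────────
  a b c d e f g h

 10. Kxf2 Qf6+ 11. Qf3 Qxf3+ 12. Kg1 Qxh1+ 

  a b c d e f g h
  ─────────────────
8│♜ · · · ♚ · · ♜│8
7│♟ ♟ ♟ · · ♟ ♟ ·│7
6│♞ · · · · · · ·│6
5│· · · ♞ ♟ · · ♟│5
4│♙ · · · ♙ · · ·│4
3│· · ♘ · · · ♙ ♝│3
2│· ♙ ♙ ♙ · · · ♙│2
1│♖ · ♗ · · · ♔ ♛│1
  ─────────────────
  a b c d e f g h

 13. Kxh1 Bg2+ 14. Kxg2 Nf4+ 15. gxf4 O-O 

  a b c d e f g h
  ─────────────────
8│♜ · · · · ♜ ♚ ·│8
7│♟ ♟ ♟ · · ♟ ♟ ·│7
6│♞ · · · · · · ·│6
5│· · · · ♟ · · ♟│5
4│♙ · · · ♙ ♙ · ·│4
3│· · ♘ · · · · ·│3
2│· ♙ ♙ ♙ · · ♔ ♙│2
1│♖ · ♗ · · · · ·│1
  ─────────────────
  a b c d e f g h



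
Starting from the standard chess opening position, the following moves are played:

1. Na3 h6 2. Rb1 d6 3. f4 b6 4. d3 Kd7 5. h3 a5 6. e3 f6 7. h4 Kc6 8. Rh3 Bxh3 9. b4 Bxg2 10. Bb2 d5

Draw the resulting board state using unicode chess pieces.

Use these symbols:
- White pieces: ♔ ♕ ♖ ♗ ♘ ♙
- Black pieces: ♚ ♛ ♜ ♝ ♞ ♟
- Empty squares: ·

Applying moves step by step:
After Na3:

♜ ♞ ♝ ♛ ♚ ♝ ♞ ♜
♟ ♟ ♟ ♟ ♟ ♟ ♟ ♟
· · · · · · · ·
· · · · · · · ·
· · · · · · · ·
♘ · · · · · · ·
♙ ♙ ♙ ♙ ♙ ♙ ♙ ♙
♖ · ♗ ♕ ♔ ♗ ♘ ♖


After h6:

♜ ♞ ♝ ♛ ♚ ♝ ♞ ♜
♟ ♟ ♟ ♟ ♟ ♟ ♟ ·
· · · · · · · ♟
· · · · · · · ·
· · · · · · · ·
♘ · · · · · · ·
♙ ♙ ♙ ♙ ♙ ♙ ♙ ♙
♖ · ♗ ♕ ♔ ♗ ♘ ♖


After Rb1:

♜ ♞ ♝ ♛ ♚ ♝ ♞ ♜
♟ ♟ ♟ ♟ ♟ ♟ ♟ ·
· · · · · · · ♟
· · · · · · · ·
· · · · · · · ·
♘ · · · · · · ·
♙ ♙ ♙ ♙ ♙ ♙ ♙ ♙
· ♖ ♗ ♕ ♔ ♗ ♘ ♖


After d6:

♜ ♞ ♝ ♛ ♚ ♝ ♞ ♜
♟ ♟ ♟ · ♟ ♟ ♟ ·
· · · ♟ · · · ♟
· · · · · · · ·
· · · · · · · ·
♘ · · · · · · ·
♙ ♙ ♙ ♙ ♙ ♙ ♙ ♙
· ♖ ♗ ♕ ♔ ♗ ♘ ♖


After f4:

♜ ♞ ♝ ♛ ♚ ♝ ♞ ♜
♟ ♟ ♟ · ♟ ♟ ♟ ·
· · · ♟ · · · ♟
· · · · · · · ·
· · · · · ♙ · ·
♘ · · · · · · ·
♙ ♙ ♙ ♙ ♙ · ♙ ♙
· ♖ ♗ ♕ ♔ ♗ ♘ ♖


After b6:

♜ ♞ ♝ ♛ ♚ ♝ ♞ ♜
♟ · ♟ · ♟ ♟ ♟ ·
· ♟ · ♟ · · · ♟
· · · · · · · ·
· · · · · ♙ · ·
♘ · · · · · · ·
♙ ♙ ♙ ♙ ♙ · ♙ ♙
· ♖ ♗ ♕ ♔ ♗ ♘ ♖


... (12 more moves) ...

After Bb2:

♜ ♞ · ♛ · ♝ ♞ ♜
· · ♟ · ♟ · ♟ ·
· ♟ ♚ ♟ · ♟ · ♟
♟ · · · · · · ·
· ♙ · · · ♙ · ♙
♘ · · ♙ ♙ · · ·
♙ ♗ ♙ · · · ♝ ·
· ♖ · ♕ ♔ ♗ ♘ ·


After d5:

♜ ♞ · ♛ · ♝ ♞ ♜
· · ♟ · ♟ · ♟ ·
· ♟ ♚ · · ♟ · ♟
♟ · · ♟ · · · ·
· ♙ · · · ♙ · ♙
♘ · · ♙ ♙ · · ·
♙ ♗ ♙ · · · ♝ ·
· ♖ · ♕ ♔ ♗ ♘ ·



  a b c d e f g h
  ─────────────────
8│♜ ♞ · ♛ · ♝ ♞ ♜│8
7│· · ♟ · ♟ · ♟ ·│7
6│· ♟ ♚ · · ♟ · ♟│6
5│♟ · · ♟ · · · ·│5
4│· ♙ · · · ♙ · ♙│4
3│♘ · · ♙ ♙ · · ·│3
2│♙ ♗ ♙ · · · ♝ ·│2
1│· ♖ · ♕ ♔ ♗ ♘ ·│1
  ─────────────────
  a b c d e f g h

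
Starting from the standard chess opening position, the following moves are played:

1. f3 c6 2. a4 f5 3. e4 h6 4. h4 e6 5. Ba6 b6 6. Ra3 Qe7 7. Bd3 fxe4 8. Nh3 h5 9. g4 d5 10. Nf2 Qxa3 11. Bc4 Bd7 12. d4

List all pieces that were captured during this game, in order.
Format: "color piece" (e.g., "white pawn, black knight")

Tracking captures:
  fxe4: captured white pawn
  Qxa3: captured white rook

white pawn, white rook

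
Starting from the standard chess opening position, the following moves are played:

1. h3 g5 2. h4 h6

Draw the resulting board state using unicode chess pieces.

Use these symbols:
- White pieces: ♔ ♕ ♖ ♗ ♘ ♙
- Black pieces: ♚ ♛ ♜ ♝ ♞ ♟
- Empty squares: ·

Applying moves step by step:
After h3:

♜ ♞ ♝ ♛ ♚ ♝ ♞ ♜
♟ ♟ ♟ ♟ ♟ ♟ ♟ ♟
· · · · · · · ·
· · · · · · · ·
· · · · · · · ·
· · · · · · · ♙
♙ ♙ ♙ ♙ ♙ ♙ ♙ ·
♖ ♘ ♗ ♕ ♔ ♗ ♘ ♖


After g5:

♜ ♞ ♝ ♛ ♚ ♝ ♞ ♜
♟ ♟ ♟ ♟ ♟ ♟ · ♟
· · · · · · · ·
· · · · · · ♟ ·
· · · · · · · ·
· · · · · · · ♙
♙ ♙ ♙ ♙ ♙ ♙ ♙ ·
♖ ♘ ♗ ♕ ♔ ♗ ♘ ♖


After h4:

♜ ♞ ♝ ♛ ♚ ♝ ♞ ♜
♟ ♟ ♟ ♟ ♟ ♟ · ♟
· · · · · · · ·
· · · · · · ♟ ·
· · · · · · · ♙
· · · · · · · ·
♙ ♙ ♙ ♙ ♙ ♙ ♙ ·
♖ ♘ ♗ ♕ ♔ ♗ ♘ ♖


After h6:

♜ ♞ ♝ ♛ ♚ ♝ ♞ ♜
♟ ♟ ♟ ♟ ♟ ♟ · ·
· · · · · · · ♟
· · · · · · ♟ ·
· · · · · · · ♙
· · · · · · · ·
♙ ♙ ♙ ♙ ♙ ♙ ♙ ·
♖ ♘ ♗ ♕ ♔ ♗ ♘ ♖



  a b c d e f g h
  ─────────────────
8│♜ ♞ ♝ ♛ ♚ ♝ ♞ ♜│8
7│♟ ♟ ♟ ♟ ♟ ♟ · ·│7
6│· · · · · · · ♟│6
5│· · · · · · ♟ ·│5
4│· · · · · · · ♙│4
3│· · · · · · · ·│3
2│♙ ♙ ♙ ♙ ♙ ♙ ♙ ·│2
1│♖ ♘ ♗ ♕ ♔ ♗ ♘ ♖│1
  ─────────────────
  a b c d e f g h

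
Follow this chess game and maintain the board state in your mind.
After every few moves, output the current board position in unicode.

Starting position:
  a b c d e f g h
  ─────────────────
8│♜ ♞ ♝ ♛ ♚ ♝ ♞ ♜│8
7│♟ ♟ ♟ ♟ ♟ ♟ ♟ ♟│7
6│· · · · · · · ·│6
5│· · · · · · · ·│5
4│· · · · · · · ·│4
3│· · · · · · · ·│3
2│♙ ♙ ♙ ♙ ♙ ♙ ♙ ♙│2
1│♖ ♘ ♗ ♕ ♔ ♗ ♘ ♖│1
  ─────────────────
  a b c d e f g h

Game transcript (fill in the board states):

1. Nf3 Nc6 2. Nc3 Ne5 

  a b c d e f g h
  ─────────────────
8│♜ · ♝ ♛ ♚ ♝ ♞ ♜│8
7│♟ ♟ ♟ ♟ ♟ ♟ ♟ ♟│7
6│· · · · · · · ·│6
5│· · · · ♞ · · ·│5
4│· · · · · · · ·│4
3│· · ♘ · · ♘ · ·│3
2│♙ ♙ ♙ ♙ ♙ ♙ ♙ ♙│2
1│♖ · ♗ ♕ ♔ ♗ · ♖│1
  ─────────────────
  a b c d e f g h

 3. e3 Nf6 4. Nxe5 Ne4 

  a b c d e f g h
  ─────────────────
8│♜ · ♝ ♛ ♚ ♝ · ♜│8
7│♟ ♟ ♟ ♟ ♟ ♟ ♟ ♟│7
6│· · · · · · · ·│6
5│· · · · ♘ · · ·│5
4│· · · · ♞ · · ·│4
3│· · ♘ · ♙ · · ·│3
2│♙ ♙ ♙ ♙ · ♙ ♙ ♙│2
1│♖ · ♗ ♕ ♔ ♗ · ♖│1
  ─────────────────
  a b c d e f g h

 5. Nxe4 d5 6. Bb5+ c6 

  a b c d e f g h
  ─────────────────
8│♜ · ♝ ♛ ♚ ♝ · ♜│8
7│♟ ♟ · · ♟ ♟ ♟ ♟│7
6│· · ♟ · · · · ·│6
5│· ♗ · ♟ ♘ · · ·│5
4│· · · · ♘ · · ·│4
3│· · · · ♙ · · ·│3
2│♙ ♙ ♙ ♙ · ♙ ♙ ♙│2
1│♖ · ♗ ♕ ♔ · · ♖│1
  ─────────────────
  a b c d e f g h

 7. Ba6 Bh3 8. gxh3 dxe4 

  a b c d e f g h
  ─────────────────
8│♜ · · ♛ ♚ ♝ · ♜│8
7│♟ ♟ · · ♟ ♟ ♟ ♟│7
6│♗ · ♟ · · · · ·│6
5│· · · · ♘ · · ·│5
4│· · · · ♟ · · ·│4
3│· · · · ♙ · · ♙│3
2│♙ ♙ ♙ ♙ · ♙ · ♙│2
1│♖ · ♗ ♕ ♔ · · ♖│1
  ─────────────────
  a b c d e f g h

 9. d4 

  a b c d e f g h
  ─────────────────
8│♜ · · ♛ ♚ ♝ · ♜│8
7│♟ ♟ · · ♟ ♟ ♟ ♟│7
6│♗ · ♟ · · · · ·│6
5│· · · · ♘ · · ·│5
4│· · · ♙ ♟ · · ·│4
3│· · · · ♙ · · ♙│3
2│♙ ♙ ♙ · · ♙ · ♙│2
1│♖ · ♗ ♕ ♔ · · ♖│1
  ─────────────────
  a b c d e f g h


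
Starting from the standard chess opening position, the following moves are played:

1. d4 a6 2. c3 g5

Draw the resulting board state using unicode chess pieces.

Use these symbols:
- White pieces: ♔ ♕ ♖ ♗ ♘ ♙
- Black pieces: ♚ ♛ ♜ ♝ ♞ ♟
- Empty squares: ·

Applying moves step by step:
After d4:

♜ ♞ ♝ ♛ ♚ ♝ ♞ ♜
♟ ♟ ♟ ♟ ♟ ♟ ♟ ♟
· · · · · · · ·
· · · · · · · ·
· · · ♙ · · · ·
· · · · · · · ·
♙ ♙ ♙ · ♙ ♙ ♙ ♙
♖ ♘ ♗ ♕ ♔ ♗ ♘ ♖


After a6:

♜ ♞ ♝ ♛ ♚ ♝ ♞ ♜
· ♟ ♟ ♟ ♟ ♟ ♟ ♟
♟ · · · · · · ·
· · · · · · · ·
· · · ♙ · · · ·
· · · · · · · ·
♙ ♙ ♙ · ♙ ♙ ♙ ♙
♖ ♘ ♗ ♕ ♔ ♗ ♘ ♖


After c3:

♜ ♞ ♝ ♛ ♚ ♝ ♞ ♜
· ♟ ♟ ♟ ♟ ♟ ♟ ♟
♟ · · · · · · ·
· · · · · · · ·
· · · ♙ · · · ·
· · ♙ · · · · ·
♙ ♙ · · ♙ ♙ ♙ ♙
♖ ♘ ♗ ♕ ♔ ♗ ♘ ♖


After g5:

♜ ♞ ♝ ♛ ♚ ♝ ♞ ♜
· ♟ ♟ ♟ ♟ ♟ · ♟
♟ · · · · · · ·
· · · · · · ♟ ·
· · · ♙ · · · ·
· · ♙ · · · · ·
♙ ♙ · · ♙ ♙ ♙ ♙
♖ ♘ ♗ ♕ ♔ ♗ ♘ ♖



  a b c d e f g h
  ─────────────────
8│♜ ♞ ♝ ♛ ♚ ♝ ♞ ♜│8
7│· ♟ ♟ ♟ ♟ ♟ · ♟│7
6│♟ · · · · · · ·│6
5│· · · · · · ♟ ·│5
4│· · · ♙ · · · ·│4
3│· · ♙ · · · · ·│3
2│♙ ♙ · · ♙ ♙ ♙ ♙│2
1│♖ ♘ ♗ ♕ ♔ ♗ ♘ ♖│1
  ─────────────────
  a b c d e f g h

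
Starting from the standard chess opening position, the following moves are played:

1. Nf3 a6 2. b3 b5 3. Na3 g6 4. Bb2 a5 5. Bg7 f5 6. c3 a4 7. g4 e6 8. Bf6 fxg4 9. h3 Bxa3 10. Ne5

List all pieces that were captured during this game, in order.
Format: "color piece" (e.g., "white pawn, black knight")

Tracking captures:
  fxg4: captured white pawn
  Bxa3: captured white knight

white pawn, white knight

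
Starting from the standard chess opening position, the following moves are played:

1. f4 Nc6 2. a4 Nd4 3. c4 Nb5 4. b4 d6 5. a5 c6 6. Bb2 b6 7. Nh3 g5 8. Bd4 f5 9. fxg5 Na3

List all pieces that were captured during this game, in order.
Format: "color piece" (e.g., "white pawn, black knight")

Tracking captures:
  fxg5: captured black pawn

black pawn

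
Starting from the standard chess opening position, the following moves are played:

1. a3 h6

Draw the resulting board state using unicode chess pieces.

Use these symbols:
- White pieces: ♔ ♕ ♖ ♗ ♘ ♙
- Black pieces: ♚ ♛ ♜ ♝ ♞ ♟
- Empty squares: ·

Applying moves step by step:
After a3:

♜ ♞ ♝ ♛ ♚ ♝ ♞ ♜
♟ ♟ ♟ ♟ ♟ ♟ ♟ ♟
· · · · · · · ·
· · · · · · · ·
· · · · · · · ·
♙ · · · · · · ·
· ♙ ♙ ♙ ♙ ♙ ♙ ♙
♖ ♘ ♗ ♕ ♔ ♗ ♘ ♖


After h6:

♜ ♞ ♝ ♛ ♚ ♝ ♞ ♜
♟ ♟ ♟ ♟ ♟ ♟ ♟ ·
· · · · · · · ♟
· · · · · · · ·
· · · · · · · ·
♙ · · · · · · ·
· ♙ ♙ ♙ ♙ ♙ ♙ ♙
♖ ♘ ♗ ♕ ♔ ♗ ♘ ♖



  a b c d e f g h
  ─────────────────
8│♜ ♞ ♝ ♛ ♚ ♝ ♞ ♜│8
7│♟ ♟ ♟ ♟ ♟ ♟ ♟ ·│7
6│· · · · · · · ♟│6
5│· · · · · · · ·│5
4│· · · · · · · ·│4
3│♙ · · · · · · ·│3
2│· ♙ ♙ ♙ ♙ ♙ ♙ ♙│2
1│♖ ♘ ♗ ♕ ♔ ♗ ♘ ♖│1
  ─────────────────
  a b c d e f g h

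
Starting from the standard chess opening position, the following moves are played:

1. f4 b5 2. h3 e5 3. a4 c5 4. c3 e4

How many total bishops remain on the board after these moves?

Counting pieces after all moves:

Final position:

  a b c d e f g h
  ─────────────────
8│♜ ♞ ♝ ♛ ♚ ♝ ♞ ♜│8
7│♟ · · ♟ · ♟ ♟ ♟│7
6│· · · · · · · ·│6
5│· ♟ ♟ · · · · ·│5
4│♙ · · · ♟ ♙ · ·│4
3│· · ♙ · · · · ♙│3
2│· ♙ · ♙ ♙ · ♙ ·│2
1│♖ ♘ ♗ ♕ ♔ ♗ ♘ ♖│1
  ─────────────────
  a b c d e f g h


4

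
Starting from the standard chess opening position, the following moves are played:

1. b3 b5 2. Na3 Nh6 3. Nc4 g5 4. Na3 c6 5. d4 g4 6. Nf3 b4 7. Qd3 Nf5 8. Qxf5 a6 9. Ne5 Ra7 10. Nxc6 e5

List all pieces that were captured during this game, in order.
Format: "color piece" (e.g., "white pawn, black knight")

Tracking captures:
  Qxf5: captured black knight
  Nxc6: captured black pawn

black knight, black pawn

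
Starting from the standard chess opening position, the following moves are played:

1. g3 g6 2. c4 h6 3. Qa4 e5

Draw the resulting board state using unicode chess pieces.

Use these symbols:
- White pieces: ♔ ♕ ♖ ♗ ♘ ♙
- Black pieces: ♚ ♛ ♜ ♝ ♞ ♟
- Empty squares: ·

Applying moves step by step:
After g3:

♜ ♞ ♝ ♛ ♚ ♝ ♞ ♜
♟ ♟ ♟ ♟ ♟ ♟ ♟ ♟
· · · · · · · ·
· · · · · · · ·
· · · · · · · ·
· · · · · · ♙ ·
♙ ♙ ♙ ♙ ♙ ♙ · ♙
♖ ♘ ♗ ♕ ♔ ♗ ♘ ♖


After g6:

♜ ♞ ♝ ♛ ♚ ♝ ♞ ♜
♟ ♟ ♟ ♟ ♟ ♟ · ♟
· · · · · · ♟ ·
· · · · · · · ·
· · · · · · · ·
· · · · · · ♙ ·
♙ ♙ ♙ ♙ ♙ ♙ · ♙
♖ ♘ ♗ ♕ ♔ ♗ ♘ ♖


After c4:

♜ ♞ ♝ ♛ ♚ ♝ ♞ ♜
♟ ♟ ♟ ♟ ♟ ♟ · ♟
· · · · · · ♟ ·
· · · · · · · ·
· · ♙ · · · · ·
· · · · · · ♙ ·
♙ ♙ · ♙ ♙ ♙ · ♙
♖ ♘ ♗ ♕ ♔ ♗ ♘ ♖


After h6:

♜ ♞ ♝ ♛ ♚ ♝ ♞ ♜
♟ ♟ ♟ ♟ ♟ ♟ · ·
· · · · · · ♟ ♟
· · · · · · · ·
· · ♙ · · · · ·
· · · · · · ♙ ·
♙ ♙ · ♙ ♙ ♙ · ♙
♖ ♘ ♗ ♕ ♔ ♗ ♘ ♖


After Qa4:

♜ ♞ ♝ ♛ ♚ ♝ ♞ ♜
♟ ♟ ♟ ♟ ♟ ♟ · ·
· · · · · · ♟ ♟
· · · · · · · ·
♕ · ♙ · · · · ·
· · · · · · ♙ ·
♙ ♙ · ♙ ♙ ♙ · ♙
♖ ♘ ♗ · ♔ ♗ ♘ ♖


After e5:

♜ ♞ ♝ ♛ ♚ ♝ ♞ ♜
♟ ♟ ♟ ♟ · ♟ · ·
· · · · · · ♟ ♟
· · · · ♟ · · ·
♕ · ♙ · · · · ·
· · · · · · ♙ ·
♙ ♙ · ♙ ♙ ♙ · ♙
♖ ♘ ♗ · ♔ ♗ ♘ ♖



  a b c d e f g h
  ─────────────────
8│♜ ♞ ♝ ♛ ♚ ♝ ♞ ♜│8
7│♟ ♟ ♟ ♟ · ♟ · ·│7
6│· · · · · · ♟ ♟│6
5│· · · · ♟ · · ·│5
4│♕ · ♙ · · · · ·│4
3│· · · · · · ♙ ·│3
2│♙ ♙ · ♙ ♙ ♙ · ♙│2
1│♖ ♘ ♗ · ♔ ♗ ♘ ♖│1
  ─────────────────
  a b c d e f g h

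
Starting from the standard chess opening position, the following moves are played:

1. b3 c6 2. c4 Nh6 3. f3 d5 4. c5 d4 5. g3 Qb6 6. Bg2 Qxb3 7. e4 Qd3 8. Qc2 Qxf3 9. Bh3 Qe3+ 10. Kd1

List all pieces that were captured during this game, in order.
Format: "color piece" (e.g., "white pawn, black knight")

Tracking captures:
  Qxb3: captured white pawn
  Qxf3: captured white pawn

white pawn, white pawn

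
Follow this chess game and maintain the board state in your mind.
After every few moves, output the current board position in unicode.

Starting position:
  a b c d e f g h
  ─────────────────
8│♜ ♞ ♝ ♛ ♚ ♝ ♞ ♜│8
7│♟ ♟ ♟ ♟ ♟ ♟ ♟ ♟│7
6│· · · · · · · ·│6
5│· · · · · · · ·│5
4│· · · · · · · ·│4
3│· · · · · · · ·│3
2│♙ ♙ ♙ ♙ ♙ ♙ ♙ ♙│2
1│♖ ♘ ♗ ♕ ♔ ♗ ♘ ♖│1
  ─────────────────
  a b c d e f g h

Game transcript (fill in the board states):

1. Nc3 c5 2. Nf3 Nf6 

  a b c d e f g h
  ─────────────────
8│♜ ♞ ♝ ♛ ♚ ♝ · ♜│8
7│♟ ♟ · ♟ ♟ ♟ ♟ ♟│7
6│· · · · · ♞ · ·│6
5│· · ♟ · · · · ·│5
4│· · · · · · · ·│4
3│· · ♘ · · ♘ · ·│3
2│♙ ♙ ♙ ♙ ♙ ♙ ♙ ♙│2
1│♖ · ♗ ♕ ♔ ♗ · ♖│1
  ─────────────────
  a b c d e f g h

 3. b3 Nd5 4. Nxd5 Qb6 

  a b c d e f g h
  ─────────────────
8│♜ ♞ ♝ · ♚ ♝ · ♜│8
7│♟ ♟ · ♟ ♟ ♟ ♟ ♟│7
6│· ♛ · · · · · ·│6
5│· · ♟ ♘ · · · ·│5
4│· · · · · · · ·│4
3│· ♙ · · · ♘ · ·│3
2│♙ · ♙ ♙ ♙ ♙ ♙ ♙│2
1│♖ · ♗ ♕ ♔ ♗ · ♖│1
  ─────────────────
  a b c d e f g h

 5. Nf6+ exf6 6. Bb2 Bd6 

  a b c d e f g h
  ─────────────────
8│♜ ♞ ♝ · ♚ · · ♜│8
7│♟ ♟ · ♟ · ♟ ♟ ♟│7
6│· ♛ · ♝ · ♟ · ·│6
5│· · ♟ · · · · ·│5
4│· · · · · · · ·│4
3│· ♙ · · · ♘ · ·│3
2│♙ ♗ ♙ ♙ ♙ ♙ ♙ ♙│2
1│♖ · · ♕ ♔ ♗ · ♖│1
  ─────────────────
  a b c d e f g h

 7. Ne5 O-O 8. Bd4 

  a b c d e f g h
  ─────────────────
8│♜ ♞ ♝ · · ♜ ♚ ·│8
7│♟ ♟ · ♟ · ♟ ♟ ♟│7
6│· ♛ · ♝ · ♟ · ·│6
5│· · ♟ · ♘ · · ·│5
4│· · · ♗ · · · ·│4
3│· ♙ · · · · · ·│3
2│♙ · ♙ ♙ ♙ ♙ ♙ ♙│2
1│♖ · · ♕ ♔ ♗ · ♖│1
  ─────────────────
  a b c d e f g h


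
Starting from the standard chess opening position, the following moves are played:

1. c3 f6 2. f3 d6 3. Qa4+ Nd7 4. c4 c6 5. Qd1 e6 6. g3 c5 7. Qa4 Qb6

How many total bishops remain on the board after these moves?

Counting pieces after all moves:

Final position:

  a b c d e f g h
  ─────────────────
8│♜ · ♝ · ♚ ♝ ♞ ♜│8
7│♟ ♟ · ♞ · · ♟ ♟│7
6│· ♛ · ♟ ♟ ♟ · ·│6
5│· · ♟ · · · · ·│5
4│♕ · ♙ · · · · ·│4
3│· · · · · ♙ ♙ ·│3
2│♙ ♙ · ♙ ♙ · · ♙│2
1│♖ ♘ ♗ · ♔ ♗ ♘ ♖│1
  ─────────────────
  a b c d e f g h


4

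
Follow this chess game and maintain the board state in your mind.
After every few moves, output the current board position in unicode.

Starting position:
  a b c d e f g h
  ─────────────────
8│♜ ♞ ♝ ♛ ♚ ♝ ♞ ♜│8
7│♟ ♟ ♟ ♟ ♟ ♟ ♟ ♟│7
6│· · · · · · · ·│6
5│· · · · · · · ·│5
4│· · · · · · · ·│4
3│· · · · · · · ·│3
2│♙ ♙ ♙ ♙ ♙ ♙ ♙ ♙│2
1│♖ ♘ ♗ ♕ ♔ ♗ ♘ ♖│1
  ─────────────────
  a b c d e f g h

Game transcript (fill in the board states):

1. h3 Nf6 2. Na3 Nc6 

  a b c d e f g h
  ─────────────────
8│♜ · ♝ ♛ ♚ ♝ · ♜│8
7│♟ ♟ ♟ ♟ ♟ ♟ ♟ ♟│7
6│· · ♞ · · ♞ · ·│6
5│· · · · · · · ·│5
4│· · · · · · · ·│4
3│♘ · · · · · · ♙│3
2│♙ ♙ ♙ ♙ ♙ ♙ ♙ ·│2
1│♖ · ♗ ♕ ♔ ♗ ♘ ♖│1
  ─────────────────
  a b c d e f g h

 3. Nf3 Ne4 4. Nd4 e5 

  a b c d e f g h
  ─────────────────
8│♜ · ♝ ♛ ♚ ♝ · ♜│8
7│♟ ♟ ♟ ♟ · ♟ ♟ ♟│7
6│· · ♞ · · · · ·│6
5│· · · · ♟ · · ·│5
4│· · · ♘ ♞ · · ·│4
3│♘ · · · · · · ♙│3
2│♙ ♙ ♙ ♙ ♙ ♙ ♙ ·│2
1│♖ · ♗ ♕ ♔ ♗ · ♖│1
  ─────────────────
  a b c d e f g h

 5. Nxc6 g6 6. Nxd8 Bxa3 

  a b c d e f g h
  ─────────────────
8│♜ · ♝ ♘ ♚ · · ♜│8
7│♟ ♟ ♟ ♟ · ♟ · ♟│7
6│· · · · · · ♟ ·│6
5│· · · · ♟ · · ·│5
4│· · · · ♞ · · ·│4
3│♝ · · · · · · ♙│3
2│♙ ♙ ♙ ♙ ♙ ♙ ♙ ·│2
1│♖ · ♗ ♕ ♔ ♗ · ♖│1
  ─────────────────
  a b c d e f g h

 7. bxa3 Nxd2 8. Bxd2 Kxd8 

  a b c d e f g h
  ─────────────────
8│♜ · ♝ ♚ · · · ♜│8
7│♟ ♟ ♟ ♟ · ♟ · ♟│7
6│· · · · · · ♟ ·│6
5│· · · · ♟ · · ·│5
4│· · · · · · · ·│4
3│♙ · · · · · · ♙│3
2│♙ · ♙ ♗ ♙ ♙ ♙ ·│2
1│♖ · · ♕ ♔ ♗ · ♖│1
  ─────────────────
  a b c d e f g h

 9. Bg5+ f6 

  a b c d e f g h
  ─────────────────
8│♜ · ♝ ♚ · · · ♜│8
7│♟ ♟ ♟ ♟ · · · ♟│7
6│· · · · · ♟ ♟ ·│6
5│· · · · ♟ · ♗ ·│5
4│· · · · · · · ·│4
3│♙ · · · · · · ♙│3
2│♙ · ♙ · ♙ ♙ ♙ ·│2
1│♖ · · ♕ ♔ ♗ · ♖│1
  ─────────────────
  a b c d e f g h


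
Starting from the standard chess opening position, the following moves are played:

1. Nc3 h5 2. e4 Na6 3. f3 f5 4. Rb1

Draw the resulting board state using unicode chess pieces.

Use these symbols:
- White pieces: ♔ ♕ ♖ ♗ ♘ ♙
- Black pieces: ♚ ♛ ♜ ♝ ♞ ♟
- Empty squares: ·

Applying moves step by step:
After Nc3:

♜ ♞ ♝ ♛ ♚ ♝ ♞ ♜
♟ ♟ ♟ ♟ ♟ ♟ ♟ ♟
· · · · · · · ·
· · · · · · · ·
· · · · · · · ·
· · ♘ · · · · ·
♙ ♙ ♙ ♙ ♙ ♙ ♙ ♙
♖ · ♗ ♕ ♔ ♗ ♘ ♖


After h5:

♜ ♞ ♝ ♛ ♚ ♝ ♞ ♜
♟ ♟ ♟ ♟ ♟ ♟ ♟ ·
· · · · · · · ·
· · · · · · · ♟
· · · · · · · ·
· · ♘ · · · · ·
♙ ♙ ♙ ♙ ♙ ♙ ♙ ♙
♖ · ♗ ♕ ♔ ♗ ♘ ♖


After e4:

♜ ♞ ♝ ♛ ♚ ♝ ♞ ♜
♟ ♟ ♟ ♟ ♟ ♟ ♟ ·
· · · · · · · ·
· · · · · · · ♟
· · · · ♙ · · ·
· · ♘ · · · · ·
♙ ♙ ♙ ♙ · ♙ ♙ ♙
♖ · ♗ ♕ ♔ ♗ ♘ ♖


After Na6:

♜ · ♝ ♛ ♚ ♝ ♞ ♜
♟ ♟ ♟ ♟ ♟ ♟ ♟ ·
♞ · · · · · · ·
· · · · · · · ♟
· · · · ♙ · · ·
· · ♘ · · · · ·
♙ ♙ ♙ ♙ · ♙ ♙ ♙
♖ · ♗ ♕ ♔ ♗ ♘ ♖


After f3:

♜ · ♝ ♛ ♚ ♝ ♞ ♜
♟ ♟ ♟ ♟ ♟ ♟ ♟ ·
♞ · · · · · · ·
· · · · · · · ♟
· · · · ♙ · · ·
· · ♘ · · ♙ · ·
♙ ♙ ♙ ♙ · · ♙ ♙
♖ · ♗ ♕ ♔ ♗ ♘ ♖


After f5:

♜ · ♝ ♛ ♚ ♝ ♞ ♜
♟ ♟ ♟ ♟ ♟ · ♟ ·
♞ · · · · · · ·
· · · · · ♟ · ♟
· · · · ♙ · · ·
· · ♘ · · ♙ · ·
♙ ♙ ♙ ♙ · · ♙ ♙
♖ · ♗ ♕ ♔ ♗ ♘ ♖


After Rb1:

♜ · ♝ ♛ ♚ ♝ ♞ ♜
♟ ♟ ♟ ♟ ♟ · ♟ ·
♞ · · · · · · ·
· · · · · ♟ · ♟
· · · · ♙ · · ·
· · ♘ · · ♙ · ·
♙ ♙ ♙ ♙ · · ♙ ♙
· ♖ ♗ ♕ ♔ ♗ ♘ ♖



  a b c d e f g h
  ─────────────────
8│♜ · ♝ ♛ ♚ ♝ ♞ ♜│8
7│♟ ♟ ♟ ♟ ♟ · ♟ ·│7
6│♞ · · · · · · ·│6
5│· · · · · ♟ · ♟│5
4│· · · · ♙ · · ·│4
3│· · ♘ · · ♙ · ·│3
2│♙ ♙ ♙ ♙ · · ♙ ♙│2
1│· ♖ ♗ ♕ ♔ ♗ ♘ ♖│1
  ─────────────────
  a b c d e f g h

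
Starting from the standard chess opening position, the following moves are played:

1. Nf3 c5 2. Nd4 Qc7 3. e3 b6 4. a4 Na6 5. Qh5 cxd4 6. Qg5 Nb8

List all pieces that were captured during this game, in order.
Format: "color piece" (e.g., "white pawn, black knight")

Tracking captures:
  cxd4: captured white knight

white knight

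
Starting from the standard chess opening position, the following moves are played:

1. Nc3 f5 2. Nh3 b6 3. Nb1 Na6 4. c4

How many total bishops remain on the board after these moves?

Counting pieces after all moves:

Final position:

  a b c d e f g h
  ─────────────────
8│♜ · ♝ ♛ ♚ ♝ ♞ ♜│8
7│♟ · ♟ ♟ ♟ · ♟ ♟│7
6│♞ ♟ · · · · · ·│6
5│· · · · · ♟ · ·│5
4│· · ♙ · · · · ·│4
3│· · · · · · · ♘│3
2│♙ ♙ · ♙ ♙ ♙ ♙ ♙│2
1│♖ ♘ ♗ ♕ ♔ ♗ · ♖│1
  ─────────────────
  a b c d e f g h


4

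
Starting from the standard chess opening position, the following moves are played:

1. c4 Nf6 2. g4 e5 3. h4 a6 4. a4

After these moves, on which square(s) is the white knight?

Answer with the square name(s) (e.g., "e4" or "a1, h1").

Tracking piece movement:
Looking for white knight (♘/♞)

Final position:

  a b c d e f g h
  ─────────────────
8│♜ ♞ ♝ ♛ ♚ ♝ · ♜│8
7│· ♟ ♟ ♟ · ♟ ♟ ♟│7
6│♟ · · · · ♞ · ·│6
5│· · · · ♟ · · ·│5
4│♙ · ♙ · · · ♙ ♙│4
3│· · · · · · · ·│3
2│· ♙ · ♙ ♙ ♙ · ·│2
1│♖ ♘ ♗ ♕ ♔ ♗ ♘ ♖│1
  ─────────────────
  a b c d e f g h


b1, g1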